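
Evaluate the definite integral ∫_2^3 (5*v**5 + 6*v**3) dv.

1955/3

By the power rule, an antiderivative is F(v) = 5*v**6/6 + 3*v**4/2.
Then F(3) - F(2) = (729) - (232/3) = 1955/3.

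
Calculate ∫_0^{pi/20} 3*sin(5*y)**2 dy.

-3/20 + 3*pi/40

Use the identity sin^2(5*y) = (1 - cos(10*y))/2.
An antiderivative is F(y) = 3*y/2 - 3*sin(10*y)/20.
Then F(pi/20) - F(0) = (-3/20 + 3*pi/40) - (0) = -3/20 + 3*pi/40.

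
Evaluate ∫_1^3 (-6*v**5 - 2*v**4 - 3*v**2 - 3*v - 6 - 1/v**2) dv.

-13132/15

By the power rule, an antiderivative is F(v) = -v**6 - 2*v**5/5 - v**3 - 3*v**2/2 - 6*v + 1/v.
Then F(3) - F(1) = (-26531/30) - (-89/10) = -13132/15.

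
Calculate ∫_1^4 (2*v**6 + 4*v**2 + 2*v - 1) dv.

33438/7

By the power rule, an antiderivative is F(v) = 2*v**7/7 + 4*v**3/3 + v**2 - v.
Then F(4) - F(1) = (100348/21) - (34/21) = 33438/7.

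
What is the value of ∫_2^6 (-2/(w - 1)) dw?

-log(25)

An antiderivative is F(w) = -2*log(w - 1).
Then F(6) - F(2) = (-log(25)) - (0) = -log(25).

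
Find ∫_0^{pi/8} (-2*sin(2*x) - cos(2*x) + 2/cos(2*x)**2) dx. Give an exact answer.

An antiderivative is F(x) = -sin(2*x)/2 + cos(2*x) + tan(2*x).
Then F(pi/8) - F(0) = (sqrt(2)/4 + 1) - (1) = sqrt(2)/4.

sqrt(2)/4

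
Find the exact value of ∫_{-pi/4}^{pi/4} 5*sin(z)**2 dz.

-5/2 + 5*pi/4

Use the identity sin^2(z) = (1 - cos(2*z))/2.
An antiderivative is F(z) = 5*z/2 - 5*sin(2*z)/4.
Then F(pi/4) - F(-pi/4) = (-5/4 + 5*pi/8) - (5/4 - 5*pi/8) = -5/2 + 5*pi/4.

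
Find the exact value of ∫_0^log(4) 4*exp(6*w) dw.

2730

Let u = exp(w), so du = exp(w) dw. When w = 0, u = 1; when w = log(4), u = 4.
The integral becomes 4·∫ u**5 du from 1 to 4, with antiderivative 2*u**6/3.
Back in w: F(w) = 2*exp(6*w)/3.
Then F(log(4)) - F(0) = (8192/3) - (2/3) = 2730.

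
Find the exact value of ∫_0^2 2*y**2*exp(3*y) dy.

-4/27 + 52*exp(6)/27

Integrate by parts twice (u = y^2, dv = 2*exp(3*y) dy).
An antiderivative is F(y) = (18*y**2 - 12*y + 4)*exp(3*y)/27.
Then F(2) - F(0) = (52*exp(6)/27) - (4/27) = -4/27 + 52*exp(6)/27.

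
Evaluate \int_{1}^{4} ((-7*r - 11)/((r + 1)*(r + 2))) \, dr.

Factor the denominator: r**2 + 3*r + 2 = (r + 2)(r + 1).
Partial fractions: (-7*r - 11)/((r + 1)*(r + 2)) = -3/(r + 2) - 4/(r + 1).
An antiderivative is F(r) = -4*log(r + 1) - 3*log(r + 2).
Then F(4) - F(1) = (-4*log(5) - 3*log(3) - 3*log(2)) - (-3*log(3) - 4*log(2)) = -4*log(5) + log(2).

-4*log(5) + log(2)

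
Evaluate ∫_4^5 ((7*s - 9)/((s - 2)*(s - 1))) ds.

log(27/2)

Factor the denominator: s**2 - 3*s + 2 = (s - 1)(s - 2).
Partial fractions: (7*s - 9)/((s - 2)*(s - 1)) = 2/(s - 1) + 5/(s - 2).
An antiderivative is F(s) = 5*log(s - 2) + 2*log(s - 1).
Then F(5) - F(4) = (4*log(2) + 5*log(3)) - (2*log(3) + 5*log(2)) = log(27/2).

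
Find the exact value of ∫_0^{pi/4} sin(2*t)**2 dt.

pi/8

Use the identity sin^2(2*t) = (1 - cos(4*t))/2.
An antiderivative is F(t) = t/2 - sin(4*t)/8.
Then F(pi/4) - F(0) = (pi/8) - (0) = pi/8.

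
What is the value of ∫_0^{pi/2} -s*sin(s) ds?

Integrate by parts once (u = s, dv = -sin(s) ds).
An antiderivative is F(s) = s*cos(s) - sin(s).
Then F(pi/2) - F(0) = (-1) - (0) = -1.

-1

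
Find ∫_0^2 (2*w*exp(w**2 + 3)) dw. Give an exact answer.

Let u = w**2 + 3, so du = 2*w dw. When w = 0, u = 3; when w = 2, u = 7.
The integral becomes ∫ exp(u) du from 3 to 7, with antiderivative exp(u).
Back in w: F(w) = exp(w**2 + 3).
Then F(2) - F(0) = (exp(7)) - (exp(3)) = -exp(3) + exp(7).

-exp(3) + exp(7)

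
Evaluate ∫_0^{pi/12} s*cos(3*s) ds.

-1/9 + sqrt(2)*pi/72 + sqrt(2)/18

Integrate by parts once (u = s, dv = cos(3*s) ds).
An antiderivative is F(s) = s*sin(3*s)/3 + cos(3*s)/9.
Then F(pi/12) - F(0) = (sqrt(2)*(pi + 4)/72) - (1/9) = -1/9 + sqrt(2)*pi/72 + sqrt(2)/18.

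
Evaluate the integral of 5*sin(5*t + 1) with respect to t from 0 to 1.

-cos(6) + cos(1)

Let u = 5*t + 1, so du = 5 dt. When t = 0, u = 1; when t = 1, u = 6.
The integral becomes ∫ sin(u) du from 1 to 6, with antiderivative -cos(u).
Back in t: F(t) = -cos(5*t + 1).
Then F(1) - F(0) = (-cos(6)) - (-cos(1)) = -cos(6) + cos(1).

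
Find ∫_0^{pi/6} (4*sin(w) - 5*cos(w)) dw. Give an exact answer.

An antiderivative is F(w) = -5*sin(w) - 4*cos(w).
Then F(pi/6) - F(0) = (-2*sqrt(3) - 5/2) - (-4) = 3/2 - 2*sqrt(3).

3/2 - 2*sqrt(3)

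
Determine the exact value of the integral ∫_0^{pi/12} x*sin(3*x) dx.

Integrate by parts once (u = x, dv = sin(3*x) dx).
An antiderivative is F(x) = -x*cos(3*x)/3 + sin(3*x)/9.
Then F(pi/12) - F(0) = (sqrt(2)*(4 - pi)/72) - (0) = sqrt(2)*(4 - pi)/72.

sqrt(2)*(4 - pi)/72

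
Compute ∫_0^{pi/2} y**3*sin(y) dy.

Integrate by parts 3 times (u = y^3, dv = sin(y) dy).
An antiderivative is F(y) = -y**3*cos(y) + 3*y**2*sin(y) + 6*y*cos(y) - 6*sin(y).
Then F(pi/2) - F(0) = (-6 + 3*pi**2/4) - (0) = -6 + 3*pi**2/4.

-6 + 3*pi**2/4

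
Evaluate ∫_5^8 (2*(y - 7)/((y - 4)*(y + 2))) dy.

Factor the denominator: y**2 - 2*y - 8 = (y + 2)(y - 4).
Partial fractions: 2*(y - 7)/((y - 4)*(y + 2)) = 3/(y + 2) - 1/(y - 4).
An antiderivative is F(y) = -log(y - 4) + 3*log(y + 2).
Then F(8) - F(5) = (log(2) + 3*log(5)) - (3*log(7)) = -3*log(7) + log(2) + 3*log(5).

-3*log(7) + log(2) + 3*log(5)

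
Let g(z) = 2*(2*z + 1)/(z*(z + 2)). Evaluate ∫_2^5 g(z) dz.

Factor the denominator: z**2 + 2*z = (z + 2)z.
Partial fractions: 2*(2*z + 1)/(z*(z + 2)) = 3/(z + 2) + 1/z.
An antiderivative is F(z) = log(z) + 3*log(z + 2).
Then F(5) - F(2) = (log(5) + 3*log(7)) - (7*log(2)) = -7*log(2) + log(5) + 3*log(7).

-7*log(2) + log(5) + 3*log(7)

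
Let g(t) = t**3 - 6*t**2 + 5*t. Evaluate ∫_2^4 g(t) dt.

-22

By the power rule, an antiderivative is F(t) = t**4/4 - 2*t**3 + 5*t**2/2.
Then F(4) - F(2) = (-24) - (-2) = -22.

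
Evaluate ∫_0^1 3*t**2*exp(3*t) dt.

-2/9 + 5*exp(3)/9

Integrate by parts twice (u = t^2, dv = 3*exp(3*t) dt).
An antiderivative is F(t) = (9*t**2 - 6*t + 2)*exp(3*t)/9.
Then F(1) - F(0) = (5*exp(3)/9) - (2/9) = -2/9 + 5*exp(3)/9.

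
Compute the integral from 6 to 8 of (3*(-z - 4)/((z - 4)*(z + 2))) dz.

Factor the denominator: z**2 - 2*z - 8 = (z + 2)(z - 4).
Partial fractions: 3*(-z - 4)/((z - 4)*(z + 2)) = 1/(z + 2) - 4/(z - 4).
An antiderivative is F(z) = -4*log(z - 4) + log(z + 2).
Then F(8) - F(6) = (-7*log(2) + log(5)) - (-log(2)) = log(5/64).

log(5/64)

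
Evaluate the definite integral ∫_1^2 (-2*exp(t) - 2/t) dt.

An antiderivative is F(t) = -2*exp(t) - 2*log(t).
Then F(2) - F(1) = (-2*exp(2) - 2*log(2)) - (-2*exp(1)) = -2*exp(2) - 2*log(2) + 2*exp(1).

-2*exp(2) - 2*log(2) + 2*exp(1)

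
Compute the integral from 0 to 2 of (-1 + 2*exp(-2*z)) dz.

An antiderivative is F(z) = -z - exp(-2*z).
Then F(2) - F(0) = (-2 - exp(-4)) - (-1) = -1 - exp(-4).

-1 - exp(-4)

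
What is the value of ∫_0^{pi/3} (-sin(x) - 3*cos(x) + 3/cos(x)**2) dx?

-1/2 + 3*sqrt(3)/2

An antiderivative is F(x) = -3*sin(x) + cos(x) + 3*tan(x).
Then F(pi/3) - F(0) = (1/2 + 3*sqrt(3)/2) - (1) = -1/2 + 3*sqrt(3)/2.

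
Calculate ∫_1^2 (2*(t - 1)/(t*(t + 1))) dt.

Factor the denominator: t**2 + t = (t + 1)t.
Partial fractions: 2*(t - 1)/(t*(t + 1)) = 4/(t + 1) - 2/t.
An antiderivative is F(t) = -2*log(t) + 4*log(t + 1).
Then F(2) - F(1) = (log(81/4)) - (log(16)) = log(81/64).

log(81/64)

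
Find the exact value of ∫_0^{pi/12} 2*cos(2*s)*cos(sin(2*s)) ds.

Let u = sin(2*s), so du = 2*cos(2*s) ds. When s = 0, u = 0; when s = pi/12, u = 1/2.
The integral becomes ∫ cos(u) du from 0 to 1/2, with antiderivative sin(u).
Back in s: F(s) = sin(sin(2*s)).
Then F(pi/12) - F(0) = (sin(1/2)) - (0) = sin(1/2).

sin(1/2)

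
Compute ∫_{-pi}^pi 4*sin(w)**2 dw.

Use the identity sin^2(w) = (1 - cos(2*w))/2.
An antiderivative is F(w) = 2*w - sin(2*w).
Then F(pi) - F(-pi) = (2*pi) - (-2*pi) = 4*pi.

4*pi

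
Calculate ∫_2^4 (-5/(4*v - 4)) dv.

-5*log(3)/4

An antiderivative is F(v) = -5*log(4*v - 4)/4.
Then F(4) - F(2) = (-5*log(12)/4) - (-5*log(2)/2) = -5*log(3)/4.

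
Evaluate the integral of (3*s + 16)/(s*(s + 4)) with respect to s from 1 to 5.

-2*log(3) + 5*log(5)

Factor the denominator: s**2 + 4*s = (s + 4)s.
Partial fractions: (3*s + 16)/(s*(s + 4)) = -1/(s + 4) + 4/s.
An antiderivative is F(s) = 4*log(s) - log(s + 4).
Then F(5) - F(1) = (-2*log(3) + 4*log(5)) - (-log(5)) = -2*log(3) + 5*log(5).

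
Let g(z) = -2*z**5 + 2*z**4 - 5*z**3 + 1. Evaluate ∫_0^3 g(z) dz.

By the power rule, an antiderivative is F(z) = -z**6/3 + 2*z**5/5 - 5*z**4/4 + z.
Then F(3) - F(0) = (-4881/20) - (0) = -4881/20.

-4881/20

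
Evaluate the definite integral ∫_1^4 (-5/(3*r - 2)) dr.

An antiderivative is F(r) = -5*log(3*r - 2)/3.
Then F(4) - F(1) = (-5*log(10)/3) - (0) = -5*log(10)/3.

-5*log(10)/3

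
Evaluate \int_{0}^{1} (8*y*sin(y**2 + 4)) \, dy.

Let u = y**2 + 4, so du = 2*y dy. When y = 0, u = 4; when y = 1, u = 5.
The integral becomes 4·∫ sin(u) du from 4 to 5, with antiderivative -4*cos(u).
Back in y: F(y) = -4*cos(y**2 + 4).
Then F(1) - F(0) = (-4*cos(5)) - (-4*cos(4)) = 4*cos(4) - 4*cos(5).

4*cos(4) - 4*cos(5)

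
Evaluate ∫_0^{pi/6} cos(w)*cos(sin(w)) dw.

sin(1/2)

Let u = sin(w), so du = cos(w) dw. When w = 0, u = 0; when w = pi/6, u = 1/2.
The integral becomes ∫ cos(u) du from 0 to 1/2, with antiderivative sin(u).
Back in w: F(w) = sin(sin(w)).
Then F(pi/6) - F(0) = (sin(1/2)) - (0) = sin(1/2).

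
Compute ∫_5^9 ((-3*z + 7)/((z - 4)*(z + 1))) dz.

-3*log(5) + 2*log(3)

Factor the denominator: z**2 - 3*z - 4 = (z + 1)(z - 4).
Partial fractions: (-3*z + 7)/((z - 4)*(z + 1)) = -2/(z + 1) - 1/(z - 4).
An antiderivative is F(z) = -log(z - 4) - 2*log(z + 1).
Then F(9) - F(5) = (-3*log(5) - 2*log(2)) - (-log(36)) = -3*log(5) + 2*log(3).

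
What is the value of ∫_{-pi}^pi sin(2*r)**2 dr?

pi

Use the identity sin^2(2*r) = (1 - cos(4*r))/2.
An antiderivative is F(r) = r/2 - sin(4*r)/8.
Then F(pi) - F(-pi) = (pi/2) - (-pi/2) = pi.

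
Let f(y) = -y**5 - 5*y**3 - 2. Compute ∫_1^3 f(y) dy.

-676/3

By the power rule, an antiderivative is F(y) = -y**6/6 - 5*y**4/4 - 2*y.
Then F(3) - F(1) = (-915/4) - (-41/12) = -676/3.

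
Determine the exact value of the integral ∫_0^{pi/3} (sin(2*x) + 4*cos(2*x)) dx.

An antiderivative is F(x) = 2*sin(2*x) - cos(2*x)/2.
Then F(pi/3) - F(0) = (1/4 + sqrt(3)) - (-1/2) = 3/4 + sqrt(3).

3/4 + sqrt(3)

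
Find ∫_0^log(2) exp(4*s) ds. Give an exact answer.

Let u = exp(s), so du = exp(s) ds. When s = 0, u = 1; when s = log(2), u = 2.
The integral becomes ∫ u**3 du from 1 to 2, with antiderivative u**4/4.
Back in s: F(s) = exp(4*s)/4.
Then F(log(2)) - F(0) = (4) - (1/4) = 15/4.

15/4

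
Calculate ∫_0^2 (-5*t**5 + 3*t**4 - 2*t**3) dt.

By the power rule, an antiderivative is F(t) = -5*t**6/6 + 3*t**5/5 - t**4/2.
Then F(2) - F(0) = (-632/15) - (0) = -632/15.

-632/15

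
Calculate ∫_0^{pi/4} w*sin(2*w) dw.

1/4

Integrate by parts once (u = w, dv = sin(2*w) dw).
An antiderivative is F(w) = -w*cos(2*w)/2 + sin(2*w)/4.
Then F(pi/4) - F(0) = (1/4) - (0) = 1/4.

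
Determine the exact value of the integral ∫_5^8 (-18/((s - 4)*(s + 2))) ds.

Factor the denominator: s**2 - 2*s - 8 = (s + 2)(s - 4).
Partial fractions: -18/((s - 4)*(s + 2)) = 3/(s + 2) - 3/(s - 4).
An antiderivative is F(s) = -3*log(s - 4) + 3*log(s + 2).
Then F(8) - F(5) = (-3*log(2) + 3*log(5)) - (3*log(7)) = -3*log(7) - 3*log(2) + 3*log(5).

-3*log(7) - 3*log(2) + 3*log(5)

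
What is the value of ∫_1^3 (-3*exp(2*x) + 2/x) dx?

An antiderivative is F(x) = -3*exp(2*x)/2 + 2*log(x).
Then F(3) - F(1) = (-3*exp(6)/2 + log(9)) - (-3*exp(2)/2) = -3*exp(6)/2 + log(9) + 3*exp(2)/2.

-3*exp(6)/2 + log(9) + 3*exp(2)/2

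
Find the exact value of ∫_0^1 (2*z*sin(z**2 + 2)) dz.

cos(2) - cos(3)

Let u = z**2 + 2, so du = 2*z dz. When z = 0, u = 2; when z = 1, u = 3.
The integral becomes ∫ sin(u) du from 2 to 3, with antiderivative -cos(u).
Back in z: F(z) = -cos(z**2 + 2).
Then F(1) - F(0) = (-cos(3)) - (-cos(2)) = cos(2) - cos(3).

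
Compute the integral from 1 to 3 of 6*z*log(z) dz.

Integrate by parts once (u = ln z, dv = 6*z dz).
An antiderivative is F(z) = 3*z**2*(2*log(z) - 1)/2.
Then F(3) - F(1) = (-27/2 + 27*log(3)) - (-3/2) = -12 + 27*log(3).

-12 + 27*log(3)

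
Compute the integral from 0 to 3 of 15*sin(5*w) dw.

3 - 3*cos(15)

Let u = 5*w, so du = 5 dw. When w = 0, u = 0; when w = 3, u = 15.
The integral becomes 3·∫ sin(u) du from 0 to 15, with antiderivative -3*cos(u).
Back in w: F(w) = -3*cos(5*w).
Then F(3) - F(0) = (-3*cos(15)) - (-3) = 3 - 3*cos(15).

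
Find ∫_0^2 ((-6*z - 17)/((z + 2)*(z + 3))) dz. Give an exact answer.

Factor the denominator: z**2 + 5*z + 6 = (z + 3)(z + 2).
Partial fractions: (-6*z - 17)/((z + 2)*(z + 3)) = -1/(z + 3) - 5/(z + 2).
An antiderivative is F(z) = -5*log(z + 2) - log(z + 3).
Then F(2) - F(0) = (-10*log(2) - log(5)) - (-log(96)) = -5*log(2) - log(5) + log(3).

-5*log(2) - log(5) + log(3)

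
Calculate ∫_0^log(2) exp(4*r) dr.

Let u = exp(r), so du = exp(r) dr. When r = 0, u = 1; when r = log(2), u = 2.
The integral becomes ∫ u**3 du from 1 to 2, with antiderivative u**4/4.
Back in r: F(r) = exp(4*r)/4.
Then F(log(2)) - F(0) = (4) - (1/4) = 15/4.

15/4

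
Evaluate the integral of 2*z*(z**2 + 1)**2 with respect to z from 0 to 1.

7/3

Let u = z**2 + 1, so du = 2*z dz. When z = 0, u = 1; when z = 1, u = 2.
The integral becomes ∫ u**2 du from 1 to 2, with antiderivative u**3/3.
Back in z: F(z) = (z**2 + 1)**3/3.
Then F(1) - F(0) = (8/3) - (1/3) = 7/3.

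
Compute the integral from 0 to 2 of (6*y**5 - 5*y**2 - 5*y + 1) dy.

128/3

By the power rule, an antiderivative is F(y) = y**6 - 5*y**3/3 - 5*y**2/2 + y.
Then F(2) - F(0) = (128/3) - (0) = 128/3.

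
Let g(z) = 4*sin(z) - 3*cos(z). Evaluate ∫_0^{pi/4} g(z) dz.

4 - 7*sqrt(2)/2

An antiderivative is F(z) = -3*sin(z) - 4*cos(z).
Then F(pi/4) - F(0) = (-7*sqrt(2)/2) - (-4) = 4 - 7*sqrt(2)/2.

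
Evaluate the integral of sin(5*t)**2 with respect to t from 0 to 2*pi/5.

pi/5

Use the identity sin^2(5*t) = (1 - cos(10*t))/2.
An antiderivative is F(t) = t/2 - sin(10*t)/20.
Then F(2*pi/5) - F(0) = (pi/5) - (0) = pi/5.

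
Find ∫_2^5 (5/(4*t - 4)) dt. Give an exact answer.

5*log(2)/2

An antiderivative is F(t) = 5*log(4*t - 4)/4.
Then F(5) - F(2) = (log(32)) - (5*log(2)/2) = 5*log(2)/2.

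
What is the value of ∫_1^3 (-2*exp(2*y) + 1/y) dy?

An antiderivative is F(y) = -exp(2*y) + log(y).
Then F(3) - F(1) = (-exp(6) + log(3)) - (-exp(2)) = -exp(6) + log(3) + exp(2).

-exp(6) + log(3) + exp(2)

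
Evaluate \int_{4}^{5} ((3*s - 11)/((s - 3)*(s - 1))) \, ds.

Factor the denominator: s**2 - 4*s + 3 = (s - 1)(s - 3).
Partial fractions: (3*s - 11)/((s - 3)*(s - 1)) = 4/(s - 1) - 1/(s - 3).
An antiderivative is F(s) = -log(s - 3) + 4*log(s - 1).
Then F(5) - F(4) = (7*log(2)) - (log(81)) = -4*log(3) + 7*log(2).

-4*log(3) + 7*log(2)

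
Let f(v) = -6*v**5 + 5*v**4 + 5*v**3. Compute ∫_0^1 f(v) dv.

5/4

By the power rule, an antiderivative is F(v) = -v**6 + v**5 + 5*v**4/4.
Then F(1) - F(0) = (5/4) - (0) = 5/4.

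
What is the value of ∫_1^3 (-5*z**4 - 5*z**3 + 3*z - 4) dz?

-338

By the power rule, an antiderivative is F(z) = -z**5 - 5*z**4/4 + 3*z**2/2 - 4*z.
Then F(3) - F(1) = (-1371/4) - (-19/4) = -338.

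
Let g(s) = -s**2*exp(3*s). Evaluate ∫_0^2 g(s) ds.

2/27 - 26*exp(6)/27

Integrate by parts twice (u = s^2, dv = -exp(3*s) ds).
An antiderivative is F(s) = (-9*s**2 + 6*s - 2)*exp(3*s)/27.
Then F(2) - F(0) = (-26*exp(6)/27) - (-2/27) = 2/27 - 26*exp(6)/27.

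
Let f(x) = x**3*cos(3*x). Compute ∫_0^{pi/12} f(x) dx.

Integrate by parts 3 times (u = x^3, dv = cos(3*x) dx).
An antiderivative is F(x) = x**3*sin(3*x)/3 + x**2*cos(3*x)/3 - 2*x*sin(3*x)/9 - 2*cos(3*x)/27.
Then F(pi/12) - F(0) = (sqrt(2)*(-384 - 96*pi + pi**3 + 12*pi**2)/10368) - (-2/27) = -sqrt(2)/27 - sqrt(2)*pi/108 + sqrt(2)*pi**3/10368 + sqrt(2)*pi**2/864 + 2/27.

-sqrt(2)/27 - sqrt(2)*pi/108 + sqrt(2)*pi**3/10368 + sqrt(2)*pi**2/864 + 2/27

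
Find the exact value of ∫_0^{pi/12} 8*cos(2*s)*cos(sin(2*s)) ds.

4*sin(1/2)

Let u = sin(2*s), so du = 2*cos(2*s) ds. When s = 0, u = 0; when s = pi/12, u = 1/2.
The integral becomes 4·∫ cos(u) du from 0 to 1/2, with antiderivative 4*sin(u).
Back in s: F(s) = 4*sin(sin(2*s)).
Then F(pi/12) - F(0) = (4*sin(1/2)) - (0) = 4*sin(1/2).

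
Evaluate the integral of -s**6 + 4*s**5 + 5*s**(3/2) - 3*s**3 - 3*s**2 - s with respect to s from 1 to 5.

By the power rule, an antiderivative is F(s) = -s**7/7 + 2*s**6/3 + 2*s**(5/2) - 3*s**4/4 - s**3 - s**2/2.
Then F(5) - F(1) = (-113425/84 + 50*sqrt(5)) - (23/84) = -9454/7 + 50*sqrt(5).

-9454/7 + 50*sqrt(5)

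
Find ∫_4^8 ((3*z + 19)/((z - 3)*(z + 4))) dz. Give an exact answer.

-log(3) + log(2) + 4*log(5)

Factor the denominator: z**2 + z - 12 = (z + 4)(z - 3).
Partial fractions: (3*z + 19)/((z - 3)*(z + 4)) = -1/(z + 4) + 4/(z - 3).
An antiderivative is F(z) = 4*log(z - 3) - log(z + 4).
Then F(8) - F(4) = (-2*log(2) - log(3) + 4*log(5)) - (-log(8)) = -log(3) + log(2) + 4*log(5).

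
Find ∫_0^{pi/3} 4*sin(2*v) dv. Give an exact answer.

An antiderivative is F(v) = -2*cos(2*v).
Then F(pi/3) - F(0) = (1) - (-2) = 3.

3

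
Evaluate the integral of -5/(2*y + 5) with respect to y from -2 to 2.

An antiderivative is F(y) = -5*log(2*y + 5)/2.
Then F(2) - F(-2) = (-5*log(3)) - (0) = -5*log(3).

-5*log(3)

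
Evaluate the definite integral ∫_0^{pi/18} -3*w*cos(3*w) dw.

Integrate by parts once (u = w, dv = -3*cos(3*w) dw).
An antiderivative is F(w) = -w*sin(3*w) - cos(3*w)/3.
Then F(pi/18) - F(0) = (-sqrt(3)/6 - pi/36) - (-1/3) = -sqrt(3)/6 - pi/36 + 1/3.

-sqrt(3)/6 - pi/36 + 1/3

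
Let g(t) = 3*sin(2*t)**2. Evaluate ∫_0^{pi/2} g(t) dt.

Use the identity sin^2(2*t) = (1 - cos(4*t))/2.
An antiderivative is F(t) = 3*t/2 - 3*sin(4*t)/8.
Then F(pi/2) - F(0) = (3*pi/4) - (0) = 3*pi/4.

3*pi/4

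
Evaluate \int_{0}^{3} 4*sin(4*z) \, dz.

Let u = 4*z, so du = 4 dz. When z = 0, u = 0; when z = 3, u = 12.
The integral becomes ∫ sin(u) du from 0 to 12, with antiderivative -cos(u).
Back in z: F(z) = -cos(4*z).
Then F(3) - F(0) = (-cos(12)) - (-1) = 1 - cos(12).

1 - cos(12)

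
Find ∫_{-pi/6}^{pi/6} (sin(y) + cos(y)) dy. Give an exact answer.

1

An antiderivative is F(y) = sin(y) - cos(y).
Then F(pi/6) - F(-pi/6) = (1/2 - sqrt(3)/2) - (-sqrt(3)/2 - 1/2) = 1.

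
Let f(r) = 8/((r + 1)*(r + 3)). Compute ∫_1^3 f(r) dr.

-4*log(3) + 8*log(2)

Factor the denominator: r**2 + 4*r + 3 = (r + 3)(r + 1).
Partial fractions: 8/((r + 1)*(r + 3)) = -4/(r + 3) + 4/(r + 1).
An antiderivative is F(r) = 4*log(r + 1) - 4*log(r + 3).
Then F(3) - F(1) = (log(16/81)) - (-log(16)) = -4*log(3) + 8*log(2).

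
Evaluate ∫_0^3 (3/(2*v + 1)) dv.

An antiderivative is F(v) = 3*log(2*v + 1)/2.
Then F(3) - F(0) = (3*log(7)/2) - (0) = 3*log(7)/2.

3*log(7)/2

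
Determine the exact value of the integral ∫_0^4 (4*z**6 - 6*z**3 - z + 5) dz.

By the power rule, an antiderivative is F(z) = 4*z**7/7 - 3*z**4/2 - z**2/2 + 5*z.
Then F(4) - F(0) = (62932/7) - (0) = 62932/7.

62932/7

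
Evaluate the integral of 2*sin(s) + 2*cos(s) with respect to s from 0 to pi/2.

4

An antiderivative is F(s) = 2*sin(s) - 2*cos(s).
Then F(pi/2) - F(0) = (2) - (-2) = 4.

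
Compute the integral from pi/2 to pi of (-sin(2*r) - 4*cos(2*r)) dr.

An antiderivative is F(r) = -2*sin(2*r) + cos(2*r)/2.
Then F(pi) - F(pi/2) = (1/2) - (-1/2) = 1.

1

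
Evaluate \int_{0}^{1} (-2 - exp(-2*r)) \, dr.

An antiderivative is F(r) = -2*r + exp(-2*r)/2.
Then F(1) - F(0) = (-2 + exp(-2)/2) - (1/2) = -5/2 + exp(-2)/2.

-5/2 + exp(-2)/2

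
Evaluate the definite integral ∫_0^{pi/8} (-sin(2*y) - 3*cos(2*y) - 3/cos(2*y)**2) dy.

An antiderivative is F(y) = -3*sin(2*y)/2 + cos(2*y)/2 - 3*tan(2*y)/2.
Then F(pi/8) - F(0) = (-3/2 - sqrt(2)/2) - (1/2) = -2 - sqrt(2)/2.

-2 - sqrt(2)/2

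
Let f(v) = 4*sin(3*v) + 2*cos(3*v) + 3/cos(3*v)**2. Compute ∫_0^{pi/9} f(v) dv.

2/3 + 4*sqrt(3)/3

An antiderivative is F(v) = 2*sin(3*v)/3 - 4*cos(3*v)/3 + tan(3*v).
Then F(pi/9) - F(0) = (-2/3 + 4*sqrt(3)/3) - (-4/3) = 2/3 + 4*sqrt(3)/3.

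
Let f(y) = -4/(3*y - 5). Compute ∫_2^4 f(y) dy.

-4*log(7)/3

An antiderivative is F(y) = -4*log(3*y - 5)/3.
Then F(4) - F(2) = (-4*log(7)/3) - (0) = -4*log(7)/3.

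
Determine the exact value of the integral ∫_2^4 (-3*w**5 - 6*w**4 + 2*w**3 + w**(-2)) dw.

By the power rule, an antiderivative is F(w) = -w**6/2 - 6*w**5/5 + w**4/2 - 1/w.
Then F(4) - F(2) = (-62981/20) - (-629/10) = -61723/20.

-61723/20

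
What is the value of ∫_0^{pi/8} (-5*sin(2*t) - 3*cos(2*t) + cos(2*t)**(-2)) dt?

-2 + sqrt(2)/2

An antiderivative is F(t) = -3*sin(2*t)/2 + 5*cos(2*t)/2 + tan(2*t)/2.
Then F(pi/8) - F(0) = (1/2 + sqrt(2)/2) - (5/2) = -2 + sqrt(2)/2.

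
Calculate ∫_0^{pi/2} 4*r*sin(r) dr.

Integrate by parts once (u = r, dv = 4*sin(r) dr).
An antiderivative is F(r) = -4*r*cos(r) + 4*sin(r).
Then F(pi/2) - F(0) = (4) - (0) = 4.

4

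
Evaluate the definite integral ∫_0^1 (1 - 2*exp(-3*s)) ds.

(2 + exp(3))*exp(-3)/3

An antiderivative is F(s) = s + 2*exp(-3*s)/3.
Then F(1) - F(0) = (2*exp(-3)/3 + 1) - (2/3) = (2 + exp(3))*exp(-3)/3.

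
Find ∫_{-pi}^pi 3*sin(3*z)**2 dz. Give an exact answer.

Use the identity sin^2(3*z) = (1 - cos(6*z))/2.
An antiderivative is F(z) = 3*z/2 - sin(6*z)/4.
Then F(pi) - F(-pi) = (3*pi/2) - (-3*pi/2) = 3*pi.

3*pi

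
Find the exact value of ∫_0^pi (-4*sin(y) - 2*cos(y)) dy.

-8

An antiderivative is F(y) = -2*sin(y) + 4*cos(y).
Then F(pi) - F(0) = (-4) - (4) = -8.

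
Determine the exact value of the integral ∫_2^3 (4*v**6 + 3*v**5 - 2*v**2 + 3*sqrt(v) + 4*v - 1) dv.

By the power rule, an antiderivative is F(v) = 4*v**7/7 + v**6/2 + 2*v**(3/2) - 2*v**3/3 + 2*v**2 - v.
Then F(3) - F(2) = (6*sqrt(3) + 22557/14) - (4*sqrt(2) + 2222/21) = -4*sqrt(2) + 6*sqrt(3) + 63227/42.

-4*sqrt(2) + 6*sqrt(3) + 63227/42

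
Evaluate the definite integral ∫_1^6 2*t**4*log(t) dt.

-622 + 15552*log(6)/5

Integrate by parts once (u = ln t, dv = 2*t**4 dt).
An antiderivative is F(t) = 2*t**5*(5*log(t) - 1)/25.
Then F(6) - F(1) = (-15552/25 + 15552*log(6)/5) - (-2/25) = -622 + 15552*log(6)/5.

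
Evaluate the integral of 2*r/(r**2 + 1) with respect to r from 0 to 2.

Let u = r**2 + 1, so du = 2*r dr. When r = 0, u = 1; when r = 2, u = 5.
The integral becomes ∫ 1/u du from 1 to 5, with antiderivative log(u).
Back in r: F(r) = log(r**2 + 1).
Then F(2) - F(0) = (log(5)) - (0) = log(5).

log(5)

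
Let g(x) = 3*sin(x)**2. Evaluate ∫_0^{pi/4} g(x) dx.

Use the identity sin^2(x) = (1 - cos(2*x))/2.
An antiderivative is F(x) = 3*x/2 - 3*sin(2*x)/4.
Then F(pi/4) - F(0) = (-3/4 + 3*pi/8) - (0) = -3/4 + 3*pi/8.

-3/4 + 3*pi/8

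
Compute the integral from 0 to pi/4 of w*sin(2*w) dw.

Integrate by parts once (u = w, dv = sin(2*w) dw).
An antiderivative is F(w) = -w*cos(2*w)/2 + sin(2*w)/4.
Then F(pi/4) - F(0) = (1/4) - (0) = 1/4.

1/4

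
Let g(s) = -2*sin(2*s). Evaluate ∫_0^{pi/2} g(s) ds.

-2

An antiderivative is F(s) = cos(2*s).
Then F(pi/2) - F(0) = (-1) - (1) = -2.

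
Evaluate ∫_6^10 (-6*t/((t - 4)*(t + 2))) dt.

-6*log(3) + 2*log(2)

Factor the denominator: t**2 - 2*t - 8 = (t + 2)(t - 4).
Partial fractions: -6*t/((t - 4)*(t + 2)) = -2/(t + 2) - 4/(t - 4).
An antiderivative is F(t) = -4*log(t - 4) - 2*log(t + 2).
Then F(10) - F(6) = (-6*log(3) - 8*log(2)) - (-10*log(2)) = -6*log(3) + 2*log(2).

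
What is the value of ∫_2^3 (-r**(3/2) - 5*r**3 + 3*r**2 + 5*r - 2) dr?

By the power rule, an antiderivative is F(r) = -2*r**(5/2)/5 - 5*r**4/4 + r**3 + 5*r**2/2 - 2*r.
Then F(3) - F(2) = (-231/4 - 18*sqrt(3)/5) - (-6 - 8*sqrt(2)/5) = -207/4 - 18*sqrt(3)/5 + 8*sqrt(2)/5.

-207/4 - 18*sqrt(3)/5 + 8*sqrt(2)/5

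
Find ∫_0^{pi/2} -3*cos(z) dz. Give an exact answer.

-3

An antiderivative is F(z) = -3*sin(z).
Then F(pi/2) - F(0) = (-3) - (0) = -3.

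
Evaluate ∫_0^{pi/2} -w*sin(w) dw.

-1

Integrate by parts once (u = w, dv = -sin(w) dw).
An antiderivative is F(w) = w*cos(w) - sin(w).
Then F(pi/2) - F(0) = (-1) - (0) = -1.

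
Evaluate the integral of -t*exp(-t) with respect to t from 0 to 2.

Integrate by parts once (u = t, dv = -exp(-t) dt).
An antiderivative is F(t) = (t + 1)*exp(-t).
Then F(2) - F(0) = (3*exp(-2)) - (1) = -1 + 3*exp(-2).

-1 + 3*exp(-2)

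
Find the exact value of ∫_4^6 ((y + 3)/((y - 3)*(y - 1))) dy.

-2*log(5) + 5*log(3)

Factor the denominator: y**2 - 4*y + 3 = (y - 1)(y - 3).
Partial fractions: (y + 3)/((y - 3)*(y - 1)) = -2/(y - 1) + 3/(y - 3).
An antiderivative is F(y) = 3*log(y - 3) - 2*log(y - 1).
Then F(6) - F(4) = (log(27/25)) - (-log(9)) = -2*log(5) + 5*log(3).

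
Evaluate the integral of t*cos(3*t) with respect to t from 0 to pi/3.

-2/9

Integrate by parts once (u = t, dv = cos(3*t) dt).
An antiderivative is F(t) = t*sin(3*t)/3 + cos(3*t)/9.
Then F(pi/3) - F(0) = (-1/9) - (1/9) = -2/9.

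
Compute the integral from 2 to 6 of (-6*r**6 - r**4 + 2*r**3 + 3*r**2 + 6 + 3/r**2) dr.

By the power rule, an antiderivative is F(r) = -6*r**7/7 - r**5/5 + r**4/2 + r**3 + 6*r - 3/r.
Then F(6) - F(2) = (-16842059/70) - (-6273/70) = -8417893/35.

-8417893/35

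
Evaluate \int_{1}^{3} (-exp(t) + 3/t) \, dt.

An antiderivative is F(t) = -exp(t) + 3*log(t).
Then F(3) - F(1) = (-exp(3) + log(27)) - (-exp(1)) = -exp(3) + exp(1) + log(27).

-exp(3) + exp(1) + log(27)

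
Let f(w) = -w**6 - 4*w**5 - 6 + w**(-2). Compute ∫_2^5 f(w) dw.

-1507389/70

By the power rule, an antiderivative is F(w) = -w**7/7 - 2*w**6/3 - 6*w - 1/w.
Then F(5) - F(2) = (-2268796/105) - (-3085/42) = -1507389/70.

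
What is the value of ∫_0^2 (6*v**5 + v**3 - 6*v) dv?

56

By the power rule, an antiderivative is F(v) = v**6 + v**4/4 - 3*v**2.
Then F(2) - F(0) = (56) - (0) = 56.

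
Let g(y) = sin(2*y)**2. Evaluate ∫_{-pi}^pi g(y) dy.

Use the identity sin^2(2*y) = (1 - cos(4*y))/2.
An antiderivative is F(y) = y/2 - sin(4*y)/8.
Then F(pi) - F(-pi) = (pi/2) - (-pi/2) = pi.

pi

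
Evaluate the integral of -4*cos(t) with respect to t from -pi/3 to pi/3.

-4*sqrt(3)

An antiderivative is F(t) = -4*sin(t).
Then F(pi/3) - F(-pi/3) = (-2*sqrt(3)) - (2*sqrt(3)) = -4*sqrt(3).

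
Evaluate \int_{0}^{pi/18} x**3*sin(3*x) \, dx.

Integrate by parts 3 times (u = x^3, dv = sin(3*x) dx).
An antiderivative is F(x) = -x**3*cos(3*x)/3 + x**2*sin(3*x)/3 + 2*x*cos(3*x)/9 - 2*sin(3*x)/27.
Then F(pi/18) - F(0) = (-1/27 - sqrt(3)*pi**3/34992 + pi**2/1944 + sqrt(3)*pi/162) - (0) = -1/27 - sqrt(3)*pi**3/34992 + pi**2/1944 + sqrt(3)*pi/162.

-1/27 - sqrt(3)*pi**3/34992 + pi**2/1944 + sqrt(3)*pi/162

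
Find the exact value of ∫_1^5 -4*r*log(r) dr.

24 - 50*log(5)

Integrate by parts once (u = ln r, dv = -4*r dr).
An antiderivative is F(r) = -r**2*(2*log(r) - 1).
Then F(5) - F(1) = (25 - 50*log(5)) - (1) = 24 - 50*log(5).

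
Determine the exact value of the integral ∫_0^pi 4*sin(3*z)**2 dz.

Use the identity sin^2(3*z) = (1 - cos(6*z))/2.
An antiderivative is F(z) = 2*z - sin(6*z)/3.
Then F(pi) - F(0) = (2*pi) - (0) = 2*pi.

2*pi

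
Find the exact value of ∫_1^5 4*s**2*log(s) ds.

-496/9 + 500*log(5)/3

Integrate by parts once (u = ln s, dv = 4*s**2 ds).
An antiderivative is F(s) = 4*s**3*(3*log(s) - 1)/9.
Then F(5) - F(1) = (-500/9 + 500*log(5)/3) - (-4/9) = -496/9 + 500*log(5)/3.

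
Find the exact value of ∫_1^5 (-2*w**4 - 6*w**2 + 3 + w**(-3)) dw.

By the power rule, an antiderivative is F(w) = -2*w**5/5 - 2*w**3 + 3*w - 1/(2*w**2).
Then F(5) - F(1) = (-74251/50) - (1/10) = -37128/25.

-37128/25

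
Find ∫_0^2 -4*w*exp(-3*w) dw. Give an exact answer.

Integrate by parts once (u = w, dv = -4*exp(-3*w) dw).
An antiderivative is F(w) = (12*w + 4)*exp(-3*w)/9.
Then F(2) - F(0) = (28*exp(-6)/9) - (4/9) = -4/9 + 28*exp(-6)/9.

-4/9 + 28*exp(-6)/9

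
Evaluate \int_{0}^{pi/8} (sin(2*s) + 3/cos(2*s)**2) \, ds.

2 - sqrt(2)/4

An antiderivative is F(s) = -cos(2*s)/2 + 3*tan(2*s)/2.
Then F(pi/8) - F(0) = (3/2 - sqrt(2)/4) - (-1/2) = 2 - sqrt(2)/4.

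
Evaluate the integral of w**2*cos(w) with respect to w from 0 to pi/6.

-1 + pi**2/72 + sqrt(3)*pi/6

Integrate by parts twice (u = w^2, dv = cos(w) dw).
An antiderivative is F(w) = w**2*sin(w) + 2*w*cos(w) - 2*sin(w).
Then F(pi/6) - F(0) = (-1 + pi**2/72 + sqrt(3)*pi/6) - (0) = -1 + pi**2/72 + sqrt(3)*pi/6.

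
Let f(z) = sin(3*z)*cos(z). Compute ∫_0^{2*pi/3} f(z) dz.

Use the identity sin(3*z)cos(z) = [sin(4*z) + sin(2*z)]/2.
An antiderivative is F(z) = -cos(2*z)/4 - cos(4*z)/8.
Then F(2*pi/3) - F(0) = (3/16) - (-3/8) = 9/16.

9/16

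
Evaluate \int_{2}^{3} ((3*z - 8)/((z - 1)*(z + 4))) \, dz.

Factor the denominator: z**2 + 3*z - 4 = (z + 4)(z - 1).
Partial fractions: (3*z - 8)/((z - 1)*(z + 4)) = 4/(z + 4) - 1/(z - 1).
An antiderivative is F(z) = -log(z - 1) + 4*log(z + 4).
Then F(3) - F(2) = (-log(2) + 4*log(7)) - (4*log(2) + 4*log(3)) = -4*log(3) - 5*log(2) + 4*log(7).

-4*log(3) - 5*log(2) + 4*log(7)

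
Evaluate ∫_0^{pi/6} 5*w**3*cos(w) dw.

Integrate by parts 3 times (u = w^3, dv = 5*cos(w) dw).
An antiderivative is F(w) = 5*w**3*sin(w) + 15*w**2*cos(w) - 30*w*sin(w) - 30*cos(w).
Then F(pi/6) - F(0) = (-15*sqrt(3) - 5*pi/2 + 5*pi**3/432 + 5*sqrt(3)*pi**2/24) - (-30) = -15*sqrt(3) - 5*pi/2 + 5*pi**3/432 + 5*sqrt(3)*pi**2/24 + 30.

-15*sqrt(3) - 5*pi/2 + 5*pi**3/432 + 5*sqrt(3)*pi**2/24 + 30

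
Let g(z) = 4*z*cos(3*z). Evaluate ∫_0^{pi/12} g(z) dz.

Integrate by parts once (u = z, dv = 4*cos(3*z) dz).
An antiderivative is F(z) = 4*z*sin(3*z)/3 + 4*cos(3*z)/9.
Then F(pi/12) - F(0) = (sqrt(2)*(pi + 4)/18) - (4/9) = -4/9 + sqrt(2)*pi/18 + 2*sqrt(2)/9.

-4/9 + sqrt(2)*pi/18 + 2*sqrt(2)/9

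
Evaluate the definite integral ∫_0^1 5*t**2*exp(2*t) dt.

-5/4 + 5*exp(2)/4

Integrate by parts twice (u = t^2, dv = 5*exp(2*t) dt).
An antiderivative is F(t) = (10*t**2 - 10*t + 5)*exp(2*t)/4.
Then F(1) - F(0) = (5*exp(2)/4) - (5/4) = -5/4 + 5*exp(2)/4.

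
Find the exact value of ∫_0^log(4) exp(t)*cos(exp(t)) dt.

Let u = exp(t), so du = exp(t) dt. When t = 0, u = 1; when t = log(4), u = 4.
The integral becomes ∫ cos(u) du from 1 to 4, with antiderivative sin(u).
Back in t: F(t) = sin(exp(t)).
Then F(log(4)) - F(0) = (sin(4)) - (sin(1)) = -sin(1) + sin(4).

-sin(1) + sin(4)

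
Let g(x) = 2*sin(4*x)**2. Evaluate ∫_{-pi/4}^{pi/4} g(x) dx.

pi/2

Use the identity sin^2(4*x) = (1 - cos(8*x))/2.
An antiderivative is F(x) = x - sin(8*x)/8.
Then F(pi/4) - F(-pi/4) = (pi/4) - (-pi/4) = pi/2.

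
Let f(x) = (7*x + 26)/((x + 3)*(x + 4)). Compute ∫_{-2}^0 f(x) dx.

Factor the denominator: x**2 + 7*x + 12 = (x + 4)(x + 3).
Partial fractions: (7*x + 26)/((x + 3)*(x + 4)) = 2/(x + 4) + 5/(x + 3).
An antiderivative is F(x) = 5*log(x + 3) + 2*log(x + 4).
Then F(0) - F(-2) = (4*log(2) + 5*log(3)) - (log(4)) = 2*log(2) + 5*log(3).

2*log(2) + 5*log(3)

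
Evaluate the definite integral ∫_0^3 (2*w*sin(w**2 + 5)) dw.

Let u = w**2 + 5, so du = 2*w dw. When w = 0, u = 5; when w = 3, u = 14.
The integral becomes ∫ sin(u) du from 5 to 14, with antiderivative -cos(u).
Back in w: F(w) = -cos(w**2 + 5).
Then F(3) - F(0) = (-cos(14)) - (-cos(5)) = -cos(14) + cos(5).

-cos(14) + cos(5)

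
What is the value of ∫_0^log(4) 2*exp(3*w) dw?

Let u = exp(w), so du = exp(w) dw. When w = 0, u = 1; when w = log(4), u = 4.
The integral becomes 2·∫ u**2 du from 1 to 4, with antiderivative 2*u**3/3.
Back in w: F(w) = 2*exp(3*w)/3.
Then F(log(4)) - F(0) = (128/3) - (2/3) = 42.

42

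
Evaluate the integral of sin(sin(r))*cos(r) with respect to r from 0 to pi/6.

1 - cos(1/2)

Let u = sin(r), so du = cos(r) dr. When r = 0, u = 0; when r = pi/6, u = 1/2.
The integral becomes ∫ sin(u) du from 0 to 1/2, with antiderivative -cos(u).
Back in r: F(r) = -cos(sin(r)).
Then F(pi/6) - F(0) = (-cos(1/2)) - (-1) = 1 - cos(1/2).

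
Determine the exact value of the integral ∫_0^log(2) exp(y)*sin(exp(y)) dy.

-cos(2) + cos(1)

Let u = exp(y), so du = exp(y) dy. When y = 0, u = 1; when y = log(2), u = 2.
The integral becomes ∫ sin(u) du from 1 to 2, with antiderivative -cos(u).
Back in y: F(y) = -cos(exp(y)).
Then F(log(2)) - F(0) = (-cos(2)) - (-cos(1)) = -cos(2) + cos(1).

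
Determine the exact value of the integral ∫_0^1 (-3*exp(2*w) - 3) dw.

An antiderivative is F(w) = -3*exp(2*w)/2 - 3*w.
Then F(1) - F(0) = (-3*exp(2)/2 - 3) - (-3/2) = -3*exp(2)/2 - 3/2.

-3*exp(2)/2 - 3/2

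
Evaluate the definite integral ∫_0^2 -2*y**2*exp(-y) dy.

-4 + 20*exp(-2)

Integrate by parts twice (u = y^2, dv = -2*exp(-y) dy).
An antiderivative is F(y) = (2*y**2 + 4*y + 4)*exp(-y).
Then F(2) - F(0) = (20*exp(-2)) - (4) = -4 + 20*exp(-2).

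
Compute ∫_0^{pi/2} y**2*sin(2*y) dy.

Integrate by parts twice (u = y^2, dv = sin(2*y) dy).
An antiderivative is F(y) = -y**2*cos(2*y)/2 + y*sin(2*y)/2 + cos(2*y)/4.
Then F(pi/2) - F(0) = (-1/4 + pi**2/8) - (1/4) = -1/2 + pi**2/8.

-1/2 + pi**2/8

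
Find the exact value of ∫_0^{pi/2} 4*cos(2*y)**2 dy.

Use the identity cos^2(2*y) = (1 + cos(4*y))/2.
An antiderivative is F(y) = 2*y + sin(4*y)/2.
Then F(pi/2) - F(0) = (pi) - (0) = pi.

pi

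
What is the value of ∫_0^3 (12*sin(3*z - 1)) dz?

Let u = 3*z - 1, so du = 3 dz. When z = 0, u = -1; when z = 3, u = 8.
The integral becomes 4·∫ sin(u) du from -1 to 8, with antiderivative -4*cos(u).
Back in z: F(z) = -4*cos(3*z - 1).
Then F(3) - F(0) = (-4*cos(8)) - (-4*cos(1)) = -4*cos(8) + 4*cos(1).

-4*cos(8) + 4*cos(1)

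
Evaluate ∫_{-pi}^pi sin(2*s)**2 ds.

Use the identity sin^2(2*s) = (1 - cos(4*s))/2.
An antiderivative is F(s) = s/2 - sin(4*s)/8.
Then F(pi) - F(-pi) = (pi/2) - (-pi/2) = pi.

pi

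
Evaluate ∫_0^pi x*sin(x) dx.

Integrate by parts once (u = x, dv = sin(x) dx).
An antiderivative is F(x) = -x*cos(x) + sin(x).
Then F(pi) - F(0) = (pi) - (0) = pi.

pi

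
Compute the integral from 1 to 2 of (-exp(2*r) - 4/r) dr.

An antiderivative is F(r) = -exp(2*r)/2 - 4*log(r).
Then F(2) - F(1) = (-exp(4)/2 - log(16)) - (-exp(2)/2) = -exp(4)/2 - log(16) + exp(2)/2.

-exp(4)/2 - log(16) + exp(2)/2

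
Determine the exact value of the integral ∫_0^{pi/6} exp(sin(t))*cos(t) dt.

-1 + exp(1/2)

Let u = sin(t), so du = cos(t) dt. When t = 0, u = 0; when t = pi/6, u = 1/2.
The integral becomes ∫ exp(u) du from 0 to 1/2, with antiderivative exp(u).
Back in t: F(t) = exp(sin(t)).
Then F(pi/6) - F(0) = (exp(1/2)) - (1) = -1 + exp(1/2).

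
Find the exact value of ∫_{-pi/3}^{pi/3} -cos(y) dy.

An antiderivative is F(y) = -sin(y).
Then F(pi/3) - F(-pi/3) = (-sqrt(3)/2) - (sqrt(3)/2) = -sqrt(3).

-sqrt(3)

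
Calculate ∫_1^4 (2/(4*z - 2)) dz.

An antiderivative is F(z) = log(4*z - 2)/2.
Then F(4) - F(1) = (log(14)/2) - (log(2)/2) = log(7)/2.

log(7)/2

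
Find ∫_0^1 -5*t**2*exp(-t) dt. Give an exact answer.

Integrate by parts twice (u = t^2, dv = -5*exp(-t) dt).
An antiderivative is F(t) = (5*t**2 + 10*t + 10)*exp(-t).
Then F(1) - F(0) = (25*exp(-1)) - (10) = -10 + 25*exp(-1).

-10 + 25*exp(-1)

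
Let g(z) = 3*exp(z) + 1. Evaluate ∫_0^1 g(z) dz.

An antiderivative is F(z) = z + 3*exp(z).
Then F(1) - F(0) = (1 + 3*E) - (3) = -2 + 3*E.

-2 + 3*E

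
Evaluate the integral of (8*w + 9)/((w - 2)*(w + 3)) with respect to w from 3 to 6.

Factor the denominator: w**2 + w - 6 = (w + 3)(w - 2).
Partial fractions: (8*w + 9)/((w - 2)*(w + 3)) = 3/(w + 3) + 5/(w - 2).
An antiderivative is F(w) = 5*log(w - 2) + 3*log(w + 3).
Then F(6) - F(3) = (6*log(3) + 10*log(2)) - (3*log(2) + 3*log(3)) = 3*log(3) + 7*log(2).

3*log(3) + 7*log(2)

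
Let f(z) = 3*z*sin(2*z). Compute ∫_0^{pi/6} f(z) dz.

Integrate by parts once (u = z, dv = 3*sin(2*z) dz).
An antiderivative is F(z) = -3*z*cos(2*z)/2 + 3*sin(2*z)/4.
Then F(pi/6) - F(0) = (-pi/8 + 3*sqrt(3)/8) - (0) = -pi/8 + 3*sqrt(3)/8.

-pi/8 + 3*sqrt(3)/8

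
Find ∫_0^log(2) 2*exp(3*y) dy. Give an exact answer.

14/3

Let u = exp(y), so du = exp(y) dy. When y = 0, u = 1; when y = log(2), u = 2.
The integral becomes 2·∫ u**2 du from 1 to 2, with antiderivative 2*u**3/3.
Back in y: F(y) = 2*exp(3*y)/3.
Then F(log(2)) - F(0) = (16/3) - (2/3) = 14/3.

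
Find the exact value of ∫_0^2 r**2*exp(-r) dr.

Integrate by parts twice (u = r^2, dv = exp(-r) dr).
An antiderivative is F(r) = (-r**2 - 2*r - 2)*exp(-r).
Then F(2) - F(0) = (-10*exp(-2)) - (-2) = 2 - 10*exp(-2).

2 - 10*exp(-2)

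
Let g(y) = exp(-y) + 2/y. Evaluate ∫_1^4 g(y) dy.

-exp(-4) + exp(-1) + 4*log(2)

An antiderivative is F(y) = 2*log(y) - exp(-y).
Then F(4) - F(1) = (-exp(-4) + 4*log(2)) - (-exp(-1)) = -exp(-4) + exp(-1) + 4*log(2).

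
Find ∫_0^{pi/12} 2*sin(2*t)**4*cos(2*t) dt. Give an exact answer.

1/160

Let u = sin(2*t), so du = 2*cos(2*t) dt. When t = 0, u = 0; when t = pi/12, u = 1/2.
The integral becomes ∫ u**4 du from 0 to 1/2, with antiderivative u**5/5.
Back in t: F(t) = sin(2*t)**5/5.
Then F(pi/12) - F(0) = (1/160) - (0) = 1/160.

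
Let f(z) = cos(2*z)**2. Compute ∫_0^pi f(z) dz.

Use the identity cos^2(2*z) = (1 + cos(4*z))/2.
An antiderivative is F(z) = z/2 + sin(4*z)/8.
Then F(pi) - F(0) = (pi/2) - (0) = pi/2.

pi/2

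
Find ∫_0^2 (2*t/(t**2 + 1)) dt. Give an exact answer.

log(5)

Let u = t**2 + 1, so du = 2*t dt. When t = 0, u = 1; when t = 2, u = 5.
The integral becomes ∫ 1/u du from 1 to 5, with antiderivative log(u).
Back in t: F(t) = log(t**2 + 1).
Then F(2) - F(0) = (log(5)) - (0) = log(5).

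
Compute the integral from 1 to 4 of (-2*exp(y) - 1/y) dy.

An antiderivative is F(y) = -2*exp(y) - log(y).
Then F(4) - F(1) = (-2*exp(4) - log(4)) - (-2*exp(1)) = -2*exp(4) - 2*log(2) + 2*exp(1).

-2*exp(4) - 2*log(2) + 2*exp(1)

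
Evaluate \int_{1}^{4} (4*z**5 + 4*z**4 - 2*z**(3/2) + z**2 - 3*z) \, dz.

35221/10

By the power rule, an antiderivative is F(z) = 2*z**6/3 - 4*z**(5/2)/5 + 4*z**5/5 + z**3/3 - 3*z**2/2.
Then F(4) - F(1) = (17608/5) - (-1/2) = 35221/10.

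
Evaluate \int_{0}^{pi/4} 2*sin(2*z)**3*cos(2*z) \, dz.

Let u = sin(2*z), so du = 2*cos(2*z) dz. When z = 0, u = 0; when z = pi/4, u = 1.
The integral becomes ∫ u**3 du from 0 to 1, with antiderivative u**4/4.
Back in z: F(z) = sin(2*z)**4/4.
Then F(pi/4) - F(0) = (1/4) - (0) = 1/4.

1/4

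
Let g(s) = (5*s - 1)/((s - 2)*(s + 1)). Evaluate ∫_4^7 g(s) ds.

log(40)

Factor the denominator: s**2 - s - 2 = (s + 1)(s - 2).
Partial fractions: (5*s - 1)/((s - 2)*(s + 1)) = 2/(s + 1) + 3/(s - 2).
An antiderivative is F(s) = 3*log(s - 2) + 2*log(s + 1).
Then F(7) - F(4) = (6*log(2) + 3*log(5)) - (3*log(2) + 2*log(5)) = log(40).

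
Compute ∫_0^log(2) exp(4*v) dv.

Let u = exp(v), so du = exp(v) dv. When v = 0, u = 1; when v = log(2), u = 2.
The integral becomes ∫ u**3 du from 1 to 2, with antiderivative u**4/4.
Back in v: F(v) = exp(4*v)/4.
Then F(log(2)) - F(0) = (4) - (1/4) = 15/4.

15/4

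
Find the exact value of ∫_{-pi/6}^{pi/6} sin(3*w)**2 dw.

pi/6

Use the identity sin^2(3*w) = (1 - cos(6*w))/2.
An antiderivative is F(w) = w/2 - sin(6*w)/12.
Then F(pi/6) - F(-pi/6) = (pi/12) - (-pi/12) = pi/6.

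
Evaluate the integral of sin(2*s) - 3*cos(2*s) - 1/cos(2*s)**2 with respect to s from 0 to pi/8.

-sqrt(2)

An antiderivative is F(s) = -3*sin(2*s)/2 - cos(2*s)/2 - tan(2*s)/2.
Then F(pi/8) - F(0) = (-sqrt(2) - 1/2) - (-1/2) = -sqrt(2).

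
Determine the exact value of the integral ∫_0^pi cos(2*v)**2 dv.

Use the identity cos^2(2*v) = (1 + cos(4*v))/2.
An antiderivative is F(v) = v/2 + sin(4*v)/8.
Then F(pi) - F(0) = (pi/2) - (0) = pi/2.

pi/2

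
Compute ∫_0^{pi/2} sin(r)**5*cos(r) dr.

1/6

Let u = sin(r), so du = cos(r) dr. When r = 0, u = 0; when r = pi/2, u = 1.
The integral becomes ∫ u**5 du from 0 to 1, with antiderivative u**6/6.
Back in r: F(r) = sin(r)**6/6.
Then F(pi/2) - F(0) = (1/6) - (0) = 1/6.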